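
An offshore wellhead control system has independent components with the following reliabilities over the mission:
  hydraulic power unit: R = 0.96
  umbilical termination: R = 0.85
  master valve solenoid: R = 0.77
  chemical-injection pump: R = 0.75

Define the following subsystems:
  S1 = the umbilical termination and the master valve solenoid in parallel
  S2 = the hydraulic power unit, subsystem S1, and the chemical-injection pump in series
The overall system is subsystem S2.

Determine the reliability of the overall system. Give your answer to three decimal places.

0.695

Parallel (umbilical termination and master valve solenoid): 1 − (1 − 0.85000)(1 − 0.77000) = 0.96550
Series (hydraulic power unit, [0.96550], and chemical-injection pump): 0.96000 × 0.96550 × 0.75000 = 0.695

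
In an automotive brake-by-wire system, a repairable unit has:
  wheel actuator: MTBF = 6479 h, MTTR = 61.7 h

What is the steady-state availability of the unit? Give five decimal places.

A(wheel actuator) = MTBF/(MTBF+MTTR) = 6479/(6479+61.7) = 0.99057

0.99057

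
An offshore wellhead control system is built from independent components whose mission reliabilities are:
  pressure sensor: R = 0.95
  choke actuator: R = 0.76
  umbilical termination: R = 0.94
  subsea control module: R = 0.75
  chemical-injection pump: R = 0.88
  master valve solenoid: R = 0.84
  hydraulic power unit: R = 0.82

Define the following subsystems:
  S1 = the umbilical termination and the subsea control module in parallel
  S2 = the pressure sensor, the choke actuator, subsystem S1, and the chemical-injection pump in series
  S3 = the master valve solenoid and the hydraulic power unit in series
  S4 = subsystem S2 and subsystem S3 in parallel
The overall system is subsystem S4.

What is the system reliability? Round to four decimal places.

Parallel (umbilical termination and subsea control module): 1 − (1 − 0.940000)(1 − 0.750000) = 0.985000
Series (pressure sensor, choke actuator, [0.985000], and chemical-injection pump): 0.950000 × 0.760000 × 0.985000 × 0.880000 = 0.625830
Series (master valve solenoid and hydraulic power unit): 0.840000 × 0.820000 = 0.688800
Parallel ([0.625830] and [0.688800]): 1 − (1 − 0.625830)(1 − 0.688800) = 0.8836

0.8836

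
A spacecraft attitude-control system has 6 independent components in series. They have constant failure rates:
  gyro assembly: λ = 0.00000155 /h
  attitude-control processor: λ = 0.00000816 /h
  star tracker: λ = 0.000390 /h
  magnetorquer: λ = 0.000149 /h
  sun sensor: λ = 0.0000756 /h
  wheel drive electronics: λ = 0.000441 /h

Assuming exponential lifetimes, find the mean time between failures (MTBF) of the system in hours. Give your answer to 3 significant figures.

939

Series of exponential components: λ_sys = Σ λ_i
λ_sys = 0.00000155 + 0.00000816 + 0.000390 + 0.000149 + 0.0000756 + 0.000441 = 1.0653e-03 /h
MTBF = 1 / λ_sys = 939 h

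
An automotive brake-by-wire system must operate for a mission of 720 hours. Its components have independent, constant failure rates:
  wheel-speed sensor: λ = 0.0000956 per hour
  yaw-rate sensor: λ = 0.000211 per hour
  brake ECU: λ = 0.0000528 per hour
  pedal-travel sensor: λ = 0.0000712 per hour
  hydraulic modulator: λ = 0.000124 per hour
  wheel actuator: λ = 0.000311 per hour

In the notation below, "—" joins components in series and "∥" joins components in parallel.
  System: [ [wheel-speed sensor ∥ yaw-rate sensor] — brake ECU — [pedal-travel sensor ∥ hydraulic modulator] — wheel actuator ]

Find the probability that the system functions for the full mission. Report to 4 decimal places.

R(wheel-speed sensor) = exp(−0.0000956 × 720) = 0.933483
R(yaw-rate sensor) = exp(−0.000211 × 720) = 0.859057
R(brake ECU) = exp(−0.0000528 × 720) = 0.962698
R(pedal-travel sensor) = exp(−0.0000712 × 720) = 0.950028
R(hydraulic modulator) = exp(−0.000124 × 720) = 0.914589
R(wheel actuator) = exp(−0.000311 × 720) = 0.799379
Parallel (wheel-speed sensor and yaw-rate sensor): 1 − (1 − 0.933483)(1 − 0.859057) = 0.990625
Parallel (pedal-travel sensor and hydraulic modulator): 1 − (1 − 0.950028)(1 − 0.914589) = 0.995732
Series ([0.990625], brake ECU, [0.995732], and wheel actuator): 0.990625 × 0.962698 × 0.995732 × 0.799379 = 0.7591

0.7591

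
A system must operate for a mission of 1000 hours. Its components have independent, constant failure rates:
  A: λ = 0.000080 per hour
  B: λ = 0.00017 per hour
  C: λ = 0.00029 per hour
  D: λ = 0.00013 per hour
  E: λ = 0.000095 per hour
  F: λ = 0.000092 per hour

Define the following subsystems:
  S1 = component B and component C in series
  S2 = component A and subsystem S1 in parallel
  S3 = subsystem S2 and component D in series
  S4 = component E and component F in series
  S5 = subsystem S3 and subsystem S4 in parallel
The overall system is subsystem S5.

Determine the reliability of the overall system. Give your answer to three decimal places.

R(A) = exp(−0.000080 × 1000) = 0.92312
R(B) = exp(−0.00017 × 1000) = 0.84366
R(C) = exp(−0.00029 × 1000) = 0.74826
R(D) = exp(−0.00013 × 1000) = 0.87810
R(E) = exp(−0.000095 × 1000) = 0.90937
R(F) = exp(−0.000092 × 1000) = 0.91211
Series (B and C): 0.84366 × 0.74826 = 0.63128
Parallel (A and [0.63128]): 1 − (1 − 0.92312)(1 − 0.63128) = 0.97165
Series ([0.97165] and D): 0.97165 × 0.87810 = 0.85321
Series (E and F): 0.90937 × 0.91211 = 0.82945
Parallel ([0.85321] and [0.82945]): 1 − (1 − 0.85321)(1 − 0.82945) = 0.975

0.975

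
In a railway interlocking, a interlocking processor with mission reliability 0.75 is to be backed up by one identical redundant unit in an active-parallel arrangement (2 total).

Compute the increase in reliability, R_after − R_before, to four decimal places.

0.1875

R_before = 0.75
R_after = 1 − (1 − 0.75)^2 = 0.9375
ΔR = 0.9375 − 0.75 = 0.1875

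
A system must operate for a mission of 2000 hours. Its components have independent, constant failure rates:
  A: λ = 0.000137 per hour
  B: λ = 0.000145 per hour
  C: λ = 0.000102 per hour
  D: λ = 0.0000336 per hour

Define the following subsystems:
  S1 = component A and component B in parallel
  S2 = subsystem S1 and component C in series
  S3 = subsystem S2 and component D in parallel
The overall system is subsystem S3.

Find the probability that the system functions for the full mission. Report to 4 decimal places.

R(A) = exp(−0.000137 × 2000) = 0.760332
R(B) = exp(−0.000145 × 2000) = 0.748264
R(C) = exp(−0.000102 × 2000) = 0.815462
R(D) = exp(−0.0000336 × 2000) = 0.935008
Parallel (A and B): 1 − (1 − 0.760332)(1 − 0.748264) = 0.939667
Series ([0.939667] and C): 0.939667 × 0.815462 = 0.766263
Parallel ([0.766263] and D): 1 − (1 − 0.766263)(1 − 0.935008) = 0.9848

0.9848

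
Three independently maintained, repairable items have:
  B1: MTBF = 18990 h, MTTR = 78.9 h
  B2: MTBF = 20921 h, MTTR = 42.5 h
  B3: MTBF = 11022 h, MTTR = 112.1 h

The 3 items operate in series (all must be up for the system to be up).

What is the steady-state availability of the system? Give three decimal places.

0.984

A(B1) = MTBF/(MTBF+MTTR) = 18990/(18990+78.9) = 0.995862
A(B2) = MTBF/(MTBF+MTTR) = 20921/(20921+42.5) = 0.997973
A(B3) = MTBF/(MTBF+MTTR) = 11022/(11022+112.1) = 0.989932
Series availability: 0.995862 × 0.997973 × 0.989932 = 0.984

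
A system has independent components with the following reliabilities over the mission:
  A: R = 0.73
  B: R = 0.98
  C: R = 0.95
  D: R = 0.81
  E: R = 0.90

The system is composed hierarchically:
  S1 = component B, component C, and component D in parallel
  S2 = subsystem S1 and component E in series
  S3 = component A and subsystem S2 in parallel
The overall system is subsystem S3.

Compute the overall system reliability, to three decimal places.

0.973

Parallel (B, C, and D): 1 − (1 − 0.98000)(1 − 0.95000)(1 − 0.81000) = 0.99981
Series ([0.99981] and E): 0.99981 × 0.90000 = 0.89983
Parallel (A and [0.89983]): 1 − (1 − 0.73000)(1 − 0.89983) = 0.973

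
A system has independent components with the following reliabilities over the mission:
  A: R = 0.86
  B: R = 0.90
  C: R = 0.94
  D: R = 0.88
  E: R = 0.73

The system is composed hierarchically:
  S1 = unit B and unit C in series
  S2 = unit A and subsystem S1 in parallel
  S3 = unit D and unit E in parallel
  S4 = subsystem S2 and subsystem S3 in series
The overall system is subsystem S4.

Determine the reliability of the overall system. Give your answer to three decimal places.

Series (B and C): 0.90000 × 0.94000 = 0.84600
Parallel (A and [0.84600]): 1 − (1 − 0.86000)(1 − 0.84600) = 0.97844
Parallel (D and E): 1 − (1 − 0.88000)(1 − 0.73000) = 0.96760
Series ([0.97844] and [0.96760]): 0.97844 × 0.96760 = 0.947

0.947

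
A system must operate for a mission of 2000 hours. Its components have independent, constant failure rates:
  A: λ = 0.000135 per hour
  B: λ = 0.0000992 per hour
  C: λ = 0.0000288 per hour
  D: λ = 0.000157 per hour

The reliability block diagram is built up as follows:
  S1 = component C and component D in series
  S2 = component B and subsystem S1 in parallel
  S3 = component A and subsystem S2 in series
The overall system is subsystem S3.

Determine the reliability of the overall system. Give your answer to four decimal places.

R(A) = exp(−0.000135 × 2000) = 0.763379
R(B) = exp(−0.0000992 × 2000) = 0.820042
R(C) = exp(−0.0000288 × 2000) = 0.944027
R(D) = exp(−0.000157 × 2000) = 0.730519
Series (C and D): 0.944027 × 0.730519 = 0.689630
Parallel (B and [0.689630]): 1 − (1 − 0.820042)(1 − 0.689630) = 0.944146
Series (A and [0.944146]): 0.763379 × 0.944146 = 0.7207

0.7207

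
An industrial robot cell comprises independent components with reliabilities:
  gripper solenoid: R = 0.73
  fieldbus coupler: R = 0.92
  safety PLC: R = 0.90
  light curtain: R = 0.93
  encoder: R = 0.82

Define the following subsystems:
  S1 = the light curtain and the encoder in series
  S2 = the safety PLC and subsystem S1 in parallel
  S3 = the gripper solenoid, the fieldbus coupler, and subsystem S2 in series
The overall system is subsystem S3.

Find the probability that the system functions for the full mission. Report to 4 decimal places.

Series (light curtain and encoder): 0.930000 × 0.820000 = 0.762600
Parallel (safety PLC and [0.762600]): 1 − (1 − 0.900000)(1 − 0.762600) = 0.976260
Series (gripper solenoid, fieldbus coupler, and [0.976260]): 0.730000 × 0.920000 × 0.976260 = 0.6557

0.6557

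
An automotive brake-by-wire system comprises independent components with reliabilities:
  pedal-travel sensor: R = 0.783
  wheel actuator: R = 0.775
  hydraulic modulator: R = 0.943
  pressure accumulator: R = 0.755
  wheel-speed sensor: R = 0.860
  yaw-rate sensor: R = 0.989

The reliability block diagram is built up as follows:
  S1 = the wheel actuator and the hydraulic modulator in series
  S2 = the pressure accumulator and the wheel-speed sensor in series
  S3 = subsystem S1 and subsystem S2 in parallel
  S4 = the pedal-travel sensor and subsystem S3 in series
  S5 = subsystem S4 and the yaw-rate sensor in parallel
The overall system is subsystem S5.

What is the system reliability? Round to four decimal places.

0.9968

Series (wheel actuator and hydraulic modulator): 0.775000 × 0.943000 = 0.730825
Series (pressure accumulator and wheel-speed sensor): 0.755000 × 0.860000 = 0.649300
Parallel ([0.730825] and [0.649300]): 1 − (1 − 0.730825)(1 − 0.649300) = 0.905600
Series (pedal-travel sensor and [0.905600]): 0.783000 × 0.905600 = 0.709085
Parallel ([0.709085] and yaw-rate sensor): 1 − (1 − 0.709085)(1 − 0.989000) = 0.9968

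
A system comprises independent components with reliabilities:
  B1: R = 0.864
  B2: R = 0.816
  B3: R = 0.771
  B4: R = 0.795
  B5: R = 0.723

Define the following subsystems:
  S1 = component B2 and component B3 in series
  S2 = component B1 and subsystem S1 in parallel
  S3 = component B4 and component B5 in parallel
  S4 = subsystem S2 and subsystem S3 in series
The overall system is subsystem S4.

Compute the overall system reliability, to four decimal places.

0.8956

Series (B2 and B3): 0.816000 × 0.771000 = 0.629136
Parallel (B1 and [0.629136]): 1 − (1 − 0.864000)(1 − 0.629136) = 0.949562
Parallel (B4 and B5): 1 − (1 − 0.795000)(1 − 0.723000) = 0.943215
Series ([0.949562] and [0.943215]): 0.949562 × 0.943215 = 0.8956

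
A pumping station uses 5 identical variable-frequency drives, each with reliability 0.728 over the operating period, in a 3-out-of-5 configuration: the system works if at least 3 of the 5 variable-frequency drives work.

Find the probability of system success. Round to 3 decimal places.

R = Σ_{i=3}^{5} C(5,i) p^i (1−p)^{5−i} with p = 0.728
C(5,3)·0.728^3·0.272^2 = 0.28545
C(5,4)·0.728^4·0.272^1 = 0.38200
C(5,5)·0.728^5·0.272^0 = 0.20448
Sum = 0.872

0.872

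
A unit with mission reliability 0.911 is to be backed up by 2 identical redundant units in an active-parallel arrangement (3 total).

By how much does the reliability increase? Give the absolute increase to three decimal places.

0.088

R_before = 0.911
R_after = 1 − (1 − 0.911)^3 = 0.999
ΔR = 0.999 − 0.911 = 0.088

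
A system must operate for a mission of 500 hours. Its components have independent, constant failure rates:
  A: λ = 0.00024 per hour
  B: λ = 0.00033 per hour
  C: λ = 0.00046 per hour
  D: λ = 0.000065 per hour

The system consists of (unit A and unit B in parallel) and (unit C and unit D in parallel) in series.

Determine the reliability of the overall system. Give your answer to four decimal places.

R(A) = exp(−0.00024 × 500) = 0.886920
R(B) = exp(−0.00033 × 500) = 0.847894
R(C) = exp(−0.00046 × 500) = 0.794534
R(D) = exp(−0.000065 × 500) = 0.968022
Parallel (A and B): 1 − (1 − 0.886920)(1 − 0.847894) = 0.982800
Parallel (C and D): 1 − (1 − 0.794534)(1 − 0.968022) = 0.993430
Series ([0.982800] and [0.993430]): 0.982800 × 0.993430 = 0.9763

0.9763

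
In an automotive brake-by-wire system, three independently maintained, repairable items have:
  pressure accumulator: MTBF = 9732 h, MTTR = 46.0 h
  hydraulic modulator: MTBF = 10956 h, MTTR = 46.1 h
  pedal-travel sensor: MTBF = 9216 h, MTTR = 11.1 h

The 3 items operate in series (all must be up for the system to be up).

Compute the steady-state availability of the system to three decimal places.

A(pressure accumulator) = MTBF/(MTBF+MTTR) = 9732/(9732+46.0) = 0.995296
A(hydraulic modulator) = MTBF/(MTBF+MTTR) = 10956/(10956+46.1) = 0.995810
A(pedal-travel sensor) = MTBF/(MTBF+MTTR) = 9216/(9216+11.1) = 0.998797
Series availability: 0.995296 × 0.995810 × 0.998797 = 0.990

0.990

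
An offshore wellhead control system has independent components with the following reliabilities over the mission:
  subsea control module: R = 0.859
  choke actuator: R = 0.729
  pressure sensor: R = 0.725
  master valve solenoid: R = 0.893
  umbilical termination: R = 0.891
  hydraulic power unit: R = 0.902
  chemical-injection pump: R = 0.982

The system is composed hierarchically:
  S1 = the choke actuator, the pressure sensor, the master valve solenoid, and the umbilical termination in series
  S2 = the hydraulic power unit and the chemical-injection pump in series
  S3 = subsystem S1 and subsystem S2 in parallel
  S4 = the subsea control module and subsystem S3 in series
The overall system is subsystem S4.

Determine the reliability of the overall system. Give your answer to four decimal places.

Series (choke actuator, pressure sensor, master valve solenoid, and umbilical termination): 0.729000 × 0.725000 × 0.893000 × 0.891000 = 0.420528
Series (hydraulic power unit and chemical-injection pump): 0.902000 × 0.982000 = 0.885764
Parallel ([0.420528] and [0.885764]): 1 − (1 − 0.420528)(1 − 0.885764) = 0.933803
Series (subsea control module and [0.933803]): 0.859000 × 0.933803 = 0.8021

0.8021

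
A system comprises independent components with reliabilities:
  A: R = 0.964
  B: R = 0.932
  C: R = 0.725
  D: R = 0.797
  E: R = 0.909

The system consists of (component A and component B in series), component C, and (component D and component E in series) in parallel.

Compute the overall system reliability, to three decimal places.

Series (A and B): 0.96400 × 0.93200 = 0.89845
Series (D and E): 0.79700 × 0.90900 = 0.72447
Parallel ([0.89845], C, and [0.72447]): 1 − (1 − 0.89845)(1 − 0.72500)(1 − 0.72447) = 0.992

0.992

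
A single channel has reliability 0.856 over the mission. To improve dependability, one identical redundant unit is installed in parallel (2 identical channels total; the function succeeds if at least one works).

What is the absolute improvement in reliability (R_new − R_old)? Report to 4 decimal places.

0.1233

R_before = 0.856
R_after = 1 − (1 − 0.856)^2 = 0.9793
ΔR = 0.9793 − 0.856 = 0.1233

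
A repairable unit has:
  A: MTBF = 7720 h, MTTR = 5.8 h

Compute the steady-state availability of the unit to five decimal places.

A(A) = MTBF/(MTBF+MTTR) = 7720/(7720+5.8) = 0.99925

0.99925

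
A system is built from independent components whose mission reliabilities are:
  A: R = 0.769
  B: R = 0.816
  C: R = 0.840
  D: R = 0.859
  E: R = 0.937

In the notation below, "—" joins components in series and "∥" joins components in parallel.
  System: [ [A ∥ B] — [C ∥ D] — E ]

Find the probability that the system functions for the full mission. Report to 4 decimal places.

Parallel (A and B): 1 − (1 − 0.769000)(1 − 0.816000) = 0.957496
Parallel (C and D): 1 − (1 − 0.840000)(1 − 0.859000) = 0.977440
Series ([0.957496], [0.977440], and E): 0.957496 × 0.977440 × 0.937000 = 0.8769

0.8769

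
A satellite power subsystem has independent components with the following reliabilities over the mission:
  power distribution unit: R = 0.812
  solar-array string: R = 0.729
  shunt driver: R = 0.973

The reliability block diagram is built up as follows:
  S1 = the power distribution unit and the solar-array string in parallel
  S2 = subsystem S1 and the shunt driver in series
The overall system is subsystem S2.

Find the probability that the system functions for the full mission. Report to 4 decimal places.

Parallel (power distribution unit and solar-array string): 1 − (1 − 0.812000)(1 − 0.729000) = 0.949052
Series ([0.949052] and shunt driver): 0.949052 × 0.973000 = 0.9234

0.9234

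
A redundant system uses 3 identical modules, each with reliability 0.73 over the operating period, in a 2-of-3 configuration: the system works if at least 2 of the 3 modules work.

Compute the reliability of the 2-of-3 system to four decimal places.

R = Σ_{i=2}^{3} C(3,i) p^i (1−p)^{3−i} with p = 0.73
C(3,2)·0.73^2·0.27^1 = 0.431649
C(3,3)·0.73^3·0.27^0 = 0.389017
Sum = 0.8207

0.8207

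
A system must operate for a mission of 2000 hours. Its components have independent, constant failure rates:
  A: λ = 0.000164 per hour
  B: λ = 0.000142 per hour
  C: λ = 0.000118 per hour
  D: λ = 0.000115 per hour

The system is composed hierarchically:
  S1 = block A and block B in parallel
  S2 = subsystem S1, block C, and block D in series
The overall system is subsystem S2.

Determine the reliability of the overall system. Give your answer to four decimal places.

R(A) = exp(−0.000164 × 2000) = 0.720363
R(B) = exp(−0.000142 × 2000) = 0.752767
R(C) = exp(−0.000118 × 2000) = 0.789781
R(D) = exp(−0.000115 × 2000) = 0.794534
Parallel (A and B): 1 − (1 − 0.720363)(1 − 0.752767) = 0.930865
Series ([0.930865], C, and D): 0.930865 × 0.789781 × 0.794534 = 0.5841

0.5841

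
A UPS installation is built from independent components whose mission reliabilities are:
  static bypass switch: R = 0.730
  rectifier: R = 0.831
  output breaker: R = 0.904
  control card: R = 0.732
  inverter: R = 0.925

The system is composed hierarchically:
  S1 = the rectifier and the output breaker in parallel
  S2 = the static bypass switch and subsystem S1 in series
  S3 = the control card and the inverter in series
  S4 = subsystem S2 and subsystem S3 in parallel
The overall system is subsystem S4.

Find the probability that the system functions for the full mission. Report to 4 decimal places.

0.9090

Parallel (rectifier and output breaker): 1 − (1 − 0.831000)(1 − 0.904000) = 0.983776
Series (static bypass switch and [0.983776]): 0.730000 × 0.983776 = 0.718156
Series (control card and inverter): 0.732000 × 0.925000 = 0.677100
Parallel ([0.718156] and [0.677100]): 1 − (1 − 0.718156)(1 − 0.677100) = 0.9090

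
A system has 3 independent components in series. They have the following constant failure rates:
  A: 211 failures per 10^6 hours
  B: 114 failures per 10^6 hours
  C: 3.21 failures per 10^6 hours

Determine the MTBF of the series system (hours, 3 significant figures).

Series of exponential components: λ_sys = Σ λ_i
λ_sys = 0.000211 + 0.000114 + 0.00000321 = 3.2821e-04 /h
MTBF = 1 / λ_sys = 3050 h

3050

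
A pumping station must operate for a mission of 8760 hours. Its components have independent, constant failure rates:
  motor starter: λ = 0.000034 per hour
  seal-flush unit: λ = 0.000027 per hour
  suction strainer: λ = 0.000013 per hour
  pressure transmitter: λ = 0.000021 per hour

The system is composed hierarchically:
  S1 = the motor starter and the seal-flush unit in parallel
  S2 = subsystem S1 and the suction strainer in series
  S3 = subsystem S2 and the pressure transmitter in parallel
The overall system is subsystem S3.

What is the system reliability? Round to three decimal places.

R(motor starter) = exp(−0.000034 × 8760) = 0.74242
R(seal-flush unit) = exp(−0.000027 × 8760) = 0.78937
R(suction strainer) = exp(−0.000013 × 8760) = 0.89237
R(pressure transmitter) = exp(−0.000021 × 8760) = 0.83197
Parallel (motor starter and seal-flush unit): 1 − (1 − 0.74242)(1 − 0.78937) = 0.94575
Series ([0.94575] and suction strainer): 0.94575 × 0.89237 = 0.84396
Parallel ([0.84396] and pressure transmitter): 1 − (1 − 0.84396)(1 − 0.83197) = 0.974

0.974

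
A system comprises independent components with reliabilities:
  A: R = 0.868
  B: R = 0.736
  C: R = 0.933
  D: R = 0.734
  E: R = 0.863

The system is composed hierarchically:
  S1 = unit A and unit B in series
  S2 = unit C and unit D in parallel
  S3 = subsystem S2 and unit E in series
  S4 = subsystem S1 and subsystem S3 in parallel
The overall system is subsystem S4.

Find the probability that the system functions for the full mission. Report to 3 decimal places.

Series (A and B): 0.86800 × 0.73600 = 0.63885
Parallel (C and D): 1 − (1 − 0.93300)(1 − 0.73400) = 0.98218
Series ([0.98218] and E): 0.98218 × 0.86300 = 0.84762
Parallel ([0.63885] and [0.84762]): 1 − (1 − 0.63885)(1 − 0.84762) = 0.945

0.945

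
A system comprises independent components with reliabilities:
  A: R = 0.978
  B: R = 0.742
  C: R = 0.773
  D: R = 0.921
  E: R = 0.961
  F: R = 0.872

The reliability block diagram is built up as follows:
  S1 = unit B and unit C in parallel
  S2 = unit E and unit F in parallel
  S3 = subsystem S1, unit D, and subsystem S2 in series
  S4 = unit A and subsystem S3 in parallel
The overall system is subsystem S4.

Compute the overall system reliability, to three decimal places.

Parallel (B and C): 1 − (1 − 0.74200)(1 − 0.77300) = 0.94143
Parallel (E and F): 1 − (1 − 0.96100)(1 − 0.87200) = 0.99501
Series ([0.94143], D, and [0.99501]): 0.94143 × 0.92100 × 0.99501 = 0.86273
Parallel (A and [0.86273]): 1 − (1 − 0.97800)(1 − 0.86273) = 0.997

0.997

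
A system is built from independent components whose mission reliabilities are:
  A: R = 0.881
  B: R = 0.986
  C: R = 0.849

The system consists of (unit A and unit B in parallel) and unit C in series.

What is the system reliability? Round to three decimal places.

Parallel (A and B): 1 − (1 − 0.88100)(1 − 0.98600) = 0.99833
Series ([0.99833] and C): 0.99833 × 0.84900 = 0.848

0.848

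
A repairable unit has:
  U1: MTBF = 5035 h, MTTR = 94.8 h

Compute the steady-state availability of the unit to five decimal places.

0.98152

A(U1) = MTBF/(MTBF+MTTR) = 5035/(5035+94.8) = 0.98152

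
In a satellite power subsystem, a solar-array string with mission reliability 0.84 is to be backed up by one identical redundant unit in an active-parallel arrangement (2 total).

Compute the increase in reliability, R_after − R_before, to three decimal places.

R_before = 0.84
R_after = 1 − (1 − 0.84)^2 = 0.974
ΔR = 0.974 − 0.84 = 0.134

0.134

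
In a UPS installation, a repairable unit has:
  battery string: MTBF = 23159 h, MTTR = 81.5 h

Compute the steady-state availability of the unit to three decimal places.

0.996

A(battery string) = MTBF/(MTBF+MTTR) = 23159/(23159+81.5) = 0.996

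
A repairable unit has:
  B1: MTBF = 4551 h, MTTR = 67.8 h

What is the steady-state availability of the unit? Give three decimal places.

A(B1) = MTBF/(MTBF+MTTR) = 4551/(4551+67.8) = 0.985

0.985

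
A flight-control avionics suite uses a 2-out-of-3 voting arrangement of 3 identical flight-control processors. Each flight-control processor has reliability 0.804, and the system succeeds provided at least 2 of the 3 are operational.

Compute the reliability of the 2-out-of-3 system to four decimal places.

0.8998

R = Σ_{i=2}^{3} C(3,i) p^i (1−p)^{3−i} with p = 0.804
C(3,2)·0.804^2·0.196^1 = 0.380093
C(3,3)·0.804^3·0.196^0 = 0.519718
Sum = 0.8998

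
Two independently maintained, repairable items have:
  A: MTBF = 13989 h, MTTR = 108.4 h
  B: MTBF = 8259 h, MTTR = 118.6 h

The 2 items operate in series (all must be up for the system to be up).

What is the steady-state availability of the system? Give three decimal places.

0.978

A(A) = MTBF/(MTBF+MTTR) = 13989/(13989+108.4) = 0.992311
A(B) = MTBF/(MTBF+MTTR) = 8259/(8259+118.6) = 0.985843
Series availability: 0.992311 × 0.985843 = 0.978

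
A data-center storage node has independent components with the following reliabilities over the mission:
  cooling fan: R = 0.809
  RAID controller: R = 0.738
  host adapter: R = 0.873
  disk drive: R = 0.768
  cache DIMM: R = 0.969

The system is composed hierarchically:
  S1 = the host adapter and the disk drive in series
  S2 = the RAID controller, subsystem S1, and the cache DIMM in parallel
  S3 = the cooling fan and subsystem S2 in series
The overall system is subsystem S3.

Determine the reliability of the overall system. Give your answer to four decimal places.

0.8068

Series (host adapter and disk drive): 0.873000 × 0.768000 = 0.670464
Parallel (RAID controller, [0.670464], and cache DIMM): 1 − (1 − 0.738000)(1 − 0.670464)(1 − 0.969000) = 0.997324
Series (cooling fan and [0.997324]): 0.809000 × 0.997324 = 0.8068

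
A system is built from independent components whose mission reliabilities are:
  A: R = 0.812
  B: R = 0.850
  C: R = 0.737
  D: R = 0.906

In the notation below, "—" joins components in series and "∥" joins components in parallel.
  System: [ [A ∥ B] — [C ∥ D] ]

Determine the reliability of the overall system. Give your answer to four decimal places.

0.9478

Parallel (A and B): 1 − (1 − 0.812000)(1 − 0.850000) = 0.971800
Parallel (C and D): 1 − (1 − 0.737000)(1 − 0.906000) = 0.975278
Series ([0.971800] and [0.975278]): 0.971800 × 0.975278 = 0.9478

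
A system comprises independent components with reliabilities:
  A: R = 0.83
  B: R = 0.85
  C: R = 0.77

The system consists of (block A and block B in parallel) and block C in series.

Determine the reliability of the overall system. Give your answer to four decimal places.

0.7504

Parallel (A and B): 1 − (1 − 0.830000)(1 − 0.850000) = 0.974500
Series ([0.974500] and C): 0.974500 × 0.770000 = 0.7504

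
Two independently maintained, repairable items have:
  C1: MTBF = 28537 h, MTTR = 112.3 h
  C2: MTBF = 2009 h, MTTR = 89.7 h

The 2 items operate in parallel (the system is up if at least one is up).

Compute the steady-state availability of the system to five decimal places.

A(C1) = MTBF/(MTBF+MTTR) = 28537/(28537+112.3) = 0.996080
A(C2) = MTBF/(MTBF+MTTR) = 2009/(2009+89.7) = 0.957259
Parallel availability: 1 − (1 − 0.996080)(1 − 0.957259) = 0.99983

0.99983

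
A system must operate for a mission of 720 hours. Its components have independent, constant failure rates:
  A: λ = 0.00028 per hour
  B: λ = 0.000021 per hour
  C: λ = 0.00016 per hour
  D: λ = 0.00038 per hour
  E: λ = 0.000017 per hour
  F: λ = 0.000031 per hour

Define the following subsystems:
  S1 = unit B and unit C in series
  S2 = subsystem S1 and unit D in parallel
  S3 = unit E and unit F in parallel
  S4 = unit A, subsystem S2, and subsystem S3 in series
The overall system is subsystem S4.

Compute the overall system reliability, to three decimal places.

0.793

R(A) = exp(−0.00028 × 720) = 0.81742
R(B) = exp(−0.000021 × 720) = 0.98499
R(C) = exp(−0.00016 × 720) = 0.89119
R(D) = exp(−0.00038 × 720) = 0.76064
R(E) = exp(−0.000017 × 720) = 0.98783
R(F) = exp(−0.000031 × 720) = 0.97793
Series (B and C): 0.98499 × 0.89119 = 0.87781
Parallel ([0.87781] and D): 1 − (1 − 0.87781)(1 − 0.76064) = 0.97075
Parallel (E and F): 1 − (1 − 0.98783)(1 − 0.97793) = 0.99973
Series (A, [0.97075], and [0.99973]): 0.81742 × 0.97075 × 0.99973 = 0.793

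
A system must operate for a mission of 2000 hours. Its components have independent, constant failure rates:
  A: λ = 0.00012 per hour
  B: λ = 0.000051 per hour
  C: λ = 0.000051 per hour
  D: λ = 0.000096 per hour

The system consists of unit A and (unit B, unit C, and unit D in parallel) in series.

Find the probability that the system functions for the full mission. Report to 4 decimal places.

R(A) = exp(−0.00012 × 2000) = 0.786628
R(B) = exp(−0.000051 × 2000) = 0.903030
R(C) = exp(−0.000051 × 2000) = 0.903030
R(D) = exp(−0.000096 × 2000) = 0.825307
Parallel (B, C, and D): 1 − (1 − 0.903030)(1 − 0.903030)(1 − 0.825307) = 0.998357
Series (A and [0.998357]): 0.786628 × 0.998357 = 0.7853

0.7853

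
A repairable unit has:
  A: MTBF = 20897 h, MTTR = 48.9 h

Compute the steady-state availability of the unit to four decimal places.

A(A) = MTBF/(MTBF+MTTR) = 20897/(20897+48.9) = 0.9977

0.9977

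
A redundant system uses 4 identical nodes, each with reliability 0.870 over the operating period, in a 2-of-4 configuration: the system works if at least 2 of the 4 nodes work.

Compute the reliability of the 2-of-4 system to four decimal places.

0.9921

R = Σ_{i=2}^{4} C(4,i) p^i (1−p)^{4−i} with p = 0.870
C(4,2)·0.870^2·0.130^2 = 0.076750
C(4,3)·0.870^3·0.130^1 = 0.342422
C(4,4)·0.870^4·0.130^0 = 0.572898
Sum = 0.9921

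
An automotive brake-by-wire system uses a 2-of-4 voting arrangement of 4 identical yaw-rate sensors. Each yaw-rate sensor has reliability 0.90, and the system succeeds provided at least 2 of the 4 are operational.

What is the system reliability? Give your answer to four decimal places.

R = Σ_{i=2}^{4} C(4,i) p^i (1−p)^{4−i} with p = 0.90
C(4,2)·0.90^2·0.10^2 = 0.048600
C(4,3)·0.90^3·0.10^1 = 0.291600
C(4,4)·0.90^4·0.10^0 = 0.656100
Sum = 0.9963

0.9963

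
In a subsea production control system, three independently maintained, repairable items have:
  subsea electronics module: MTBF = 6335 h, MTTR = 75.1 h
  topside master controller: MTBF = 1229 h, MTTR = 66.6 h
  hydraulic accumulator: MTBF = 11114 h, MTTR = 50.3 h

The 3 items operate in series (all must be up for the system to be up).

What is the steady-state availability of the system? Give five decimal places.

A(subsea electronics module) = MTBF/(MTBF+MTTR) = 6335/(6335+75.1) = 0.988284
A(topside master controller) = MTBF/(MTBF+MTTR) = 1229/(1229+66.6) = 0.948595
A(hydraulic accumulator) = MTBF/(MTBF+MTTR) = 11114/(11114+50.3) = 0.995495
Series availability: 0.988284 × 0.948595 × 0.995495 = 0.93326

0.93326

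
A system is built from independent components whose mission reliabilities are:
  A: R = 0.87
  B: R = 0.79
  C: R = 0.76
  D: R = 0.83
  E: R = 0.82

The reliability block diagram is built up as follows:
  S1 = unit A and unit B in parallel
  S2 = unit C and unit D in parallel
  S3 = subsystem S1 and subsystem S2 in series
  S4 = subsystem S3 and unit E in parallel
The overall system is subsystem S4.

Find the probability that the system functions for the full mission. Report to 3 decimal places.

0.988

Parallel (A and B): 1 − (1 − 0.87000)(1 − 0.79000) = 0.97270
Parallel (C and D): 1 − (1 − 0.76000)(1 − 0.83000) = 0.95920
Series ([0.97270] and [0.95920]): 0.97270 × 0.95920 = 0.93301
Parallel ([0.93301] and E): 1 − (1 − 0.93301)(1 − 0.82000) = 0.988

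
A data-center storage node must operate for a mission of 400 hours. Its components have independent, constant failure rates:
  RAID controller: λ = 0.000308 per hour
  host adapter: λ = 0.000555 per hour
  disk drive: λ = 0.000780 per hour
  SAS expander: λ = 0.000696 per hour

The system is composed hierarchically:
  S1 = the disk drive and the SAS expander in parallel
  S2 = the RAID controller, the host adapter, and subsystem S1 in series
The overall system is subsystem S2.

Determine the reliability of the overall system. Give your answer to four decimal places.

0.6620

R(RAID controller) = exp(−0.000308 × 400) = 0.884087
R(host adapter) = exp(−0.000555 × 400) = 0.800915
R(disk drive) = exp(−0.000780 × 400) = 0.731982
R(SAS expander) = exp(−0.000696 × 400) = 0.756994
Parallel (disk drive and SAS expander): 1 − (1 − 0.731982)(1 − 0.756994) = 0.934870
Series (RAID controller, host adapter, and [0.934870]): 0.884087 × 0.800915 × 0.934870 = 0.6620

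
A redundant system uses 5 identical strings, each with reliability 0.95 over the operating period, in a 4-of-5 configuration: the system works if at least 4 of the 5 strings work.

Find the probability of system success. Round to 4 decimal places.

0.9774

R = Σ_{i=4}^{5} C(5,i) p^i (1−p)^{5−i} with p = 0.95
C(5,4)·0.95^4·0.05^1 = 0.203627
C(5,5)·0.95^5·0.05^0 = 0.773781
Sum = 0.9774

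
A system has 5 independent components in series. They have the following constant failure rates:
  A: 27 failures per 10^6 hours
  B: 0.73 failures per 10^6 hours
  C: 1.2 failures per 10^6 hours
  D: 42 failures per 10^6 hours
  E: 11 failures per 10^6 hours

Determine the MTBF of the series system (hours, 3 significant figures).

Series of exponential components: λ_sys = Σ λ_i
λ_sys = 0.000027 + 0.00000073 + 0.0000012 + 0.000042 + 0.000011 = 8.1930e-05 /h
MTBF = 1 / λ_sys = 12200 h

12200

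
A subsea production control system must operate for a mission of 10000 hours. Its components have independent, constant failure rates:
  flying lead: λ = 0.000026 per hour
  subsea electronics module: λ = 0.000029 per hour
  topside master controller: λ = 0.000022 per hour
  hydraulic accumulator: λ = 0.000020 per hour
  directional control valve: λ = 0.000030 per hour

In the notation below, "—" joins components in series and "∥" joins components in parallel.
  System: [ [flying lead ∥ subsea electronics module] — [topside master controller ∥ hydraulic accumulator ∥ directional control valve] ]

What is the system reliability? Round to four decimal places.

R(flying lead) = exp(−0.000026 × 10000) = 0.771052
R(subsea electronics module) = exp(−0.000029 × 10000) = 0.748264
R(topside master controller) = exp(−0.000022 × 10000) = 0.802519
R(hydraulic accumulator) = exp(−0.000020 × 10000) = 0.818731
R(directional control valve) = exp(−0.000030 × 10000) = 0.740818
Parallel (flying lead and subsea electronics module): 1 − (1 − 0.771052)(1 − 0.748264) = 0.942366
Parallel (topside master controller, hydraulic accumulator, and directional control valve): 1 − (1 − 0.802519)(1 − 0.818731)(1 − 0.740818) = 0.990722
Series ([0.942366] and [0.990722]): 0.942366 × 0.990722 = 0.9336

0.9336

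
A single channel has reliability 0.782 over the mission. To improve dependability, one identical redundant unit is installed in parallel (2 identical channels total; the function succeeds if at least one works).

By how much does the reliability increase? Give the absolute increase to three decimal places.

R_before = 0.782
R_after = 1 − (1 − 0.782)^2 = 0.952
ΔR = 0.952 − 0.782 = 0.170

0.170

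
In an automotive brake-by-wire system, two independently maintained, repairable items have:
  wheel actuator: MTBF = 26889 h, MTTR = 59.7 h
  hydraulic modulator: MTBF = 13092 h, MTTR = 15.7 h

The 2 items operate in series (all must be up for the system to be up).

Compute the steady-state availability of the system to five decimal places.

0.99659

A(wheel actuator) = MTBF/(MTBF+MTTR) = 26889/(26889+59.7) = 0.997785
A(hydraulic modulator) = MTBF/(MTBF+MTTR) = 13092/(13092+15.7) = 0.998802
Series availability: 0.997785 × 0.998802 = 0.99659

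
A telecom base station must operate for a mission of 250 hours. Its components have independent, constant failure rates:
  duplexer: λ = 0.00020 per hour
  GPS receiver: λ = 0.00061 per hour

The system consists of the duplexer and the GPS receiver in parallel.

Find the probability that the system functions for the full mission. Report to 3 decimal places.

R(duplexer) = exp(−0.00020 × 250) = 0.95123
R(GPS receiver) = exp(−0.00061 × 250) = 0.85856
Parallel (duplexer and GPS receiver): 1 − (1 − 0.95123)(1 − 0.85856) = 0.993

0.993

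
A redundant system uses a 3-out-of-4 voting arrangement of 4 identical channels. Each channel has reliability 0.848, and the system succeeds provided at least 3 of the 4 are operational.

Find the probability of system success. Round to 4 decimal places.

R = Σ_{i=3}^{4} C(4,i) p^i (1−p)^{4−i} with p = 0.848
C(4,3)·0.848^3·0.152^1 = 0.370759
C(4,4)·0.848^4·0.152^0 = 0.517111
Sum = 0.8879

0.8879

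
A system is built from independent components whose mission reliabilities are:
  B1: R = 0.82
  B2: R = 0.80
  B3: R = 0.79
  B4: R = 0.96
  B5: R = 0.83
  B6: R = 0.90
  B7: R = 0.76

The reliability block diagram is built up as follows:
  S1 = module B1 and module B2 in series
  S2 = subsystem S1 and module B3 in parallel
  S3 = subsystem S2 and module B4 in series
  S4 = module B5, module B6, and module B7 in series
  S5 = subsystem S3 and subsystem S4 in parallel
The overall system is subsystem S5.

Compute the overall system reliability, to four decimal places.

0.9527

Series (B1 and B2): 0.820000 × 0.800000 = 0.656000
Parallel ([0.656000] and B3): 1 − (1 − 0.656000)(1 − 0.790000) = 0.927760
Series ([0.927760] and B4): 0.927760 × 0.960000 = 0.890650
Series (B5, B6, and B7): 0.830000 × 0.900000 × 0.760000 = 0.567720
Parallel ([0.890650] and [0.567720]): 1 − (1 − 0.890650)(1 − 0.567720) = 0.9527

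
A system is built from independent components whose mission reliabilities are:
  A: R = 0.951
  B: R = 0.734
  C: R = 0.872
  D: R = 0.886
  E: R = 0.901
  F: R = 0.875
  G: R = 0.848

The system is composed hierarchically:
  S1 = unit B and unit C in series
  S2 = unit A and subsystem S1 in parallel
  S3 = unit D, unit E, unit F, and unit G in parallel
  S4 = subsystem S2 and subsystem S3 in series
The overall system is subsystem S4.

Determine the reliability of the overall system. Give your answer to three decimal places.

Series (B and C): 0.73400 × 0.87200 = 0.64005
Parallel (A and [0.64005]): 1 − (1 − 0.95100)(1 − 0.64005) = 0.98236
Parallel (D, E, F, and G): 1 − (1 − 0.88600)(1 − 0.90100)(1 − 0.87500)(1 − 0.84800) = 0.99979
Series ([0.98236] and [0.99979]): 0.98236 × 0.99979 = 0.982

0.982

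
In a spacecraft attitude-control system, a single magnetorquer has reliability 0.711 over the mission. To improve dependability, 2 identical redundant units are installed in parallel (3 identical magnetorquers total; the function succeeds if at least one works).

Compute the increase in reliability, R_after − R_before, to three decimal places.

0.265

R_before = 0.711
R_after = 1 − (1 − 0.711)^3 = 0.976
ΔR = 0.976 − 0.711 = 0.265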